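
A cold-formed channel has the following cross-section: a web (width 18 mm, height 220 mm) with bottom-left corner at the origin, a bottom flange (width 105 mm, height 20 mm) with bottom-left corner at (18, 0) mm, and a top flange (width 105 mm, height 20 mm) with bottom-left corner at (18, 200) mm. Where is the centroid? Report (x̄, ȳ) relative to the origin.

x̄ = 40.65 mm, ȳ = 110.00 mm

web: A = 18 × 220 = 3960.00, centroid at (9.00, 110.00).
bottom flange: A = 105 × 20 = 2100.00, centroid at (70.50, 10.00).
top flange: A = 105 × 20 = 2100.00, centroid at (70.50, 210.00).
ΣA = 8160.00 mm², ΣAx̄ = 331740.00 mm³, ΣAȳ = 897600.00 mm³.
x̄ = 331740.00/8160.00 = 40.65 mm; ȳ = 897600.00/8160.00 = 110.00 mm.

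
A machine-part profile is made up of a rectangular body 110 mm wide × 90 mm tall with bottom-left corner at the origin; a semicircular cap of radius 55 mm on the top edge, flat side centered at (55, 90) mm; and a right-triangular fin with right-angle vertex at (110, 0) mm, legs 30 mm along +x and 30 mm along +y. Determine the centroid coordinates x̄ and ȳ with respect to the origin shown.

x̄ = 56.94 mm, ȳ = 65.46 mm

Part | A | x̄ᵢ | ȳᵢ | A·x̄ᵢ | A·ȳᵢ
rectangular body | 9900.00 | 55.00 | 45.00 | 544500.00 | 445500.00
semicircular top | 4751.66 | 55.00 | 113.34 | 261341.24 | 538565.97
triangular fin | 450.00 | 120.00 | 10.00 | 54000.00 | 4500.00
Σ | 15101.66 |  |  | 859841.24 | 988565.97
x̄ = 859841.24 / 15101.66 = 56.94 mm
ȳ = 988565.97 / 15101.66 = 65.46 mm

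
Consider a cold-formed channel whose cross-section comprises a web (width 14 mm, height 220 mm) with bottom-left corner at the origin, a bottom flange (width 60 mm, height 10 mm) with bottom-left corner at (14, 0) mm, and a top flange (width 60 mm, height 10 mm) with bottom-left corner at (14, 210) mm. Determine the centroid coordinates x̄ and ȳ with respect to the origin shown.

Part | A | x̄ᵢ | ȳᵢ | A·x̄ᵢ | A·ȳᵢ
web | 3080.00 | 7.00 | 110.00 | 21560.00 | 338800.00
bottom flange | 600.00 | 44.00 | 5.00 | 26400.00 | 3000.00
top flange | 600.00 | 44.00 | 215.00 | 26400.00 | 129000.00
Σ | 4280.00 |  |  | 74360.00 | 470800.00
x̄ = 74360.00 / 4280.00 = 17.37 mm
ȳ = 470800.00 / 4280.00 = 110.00 mm

x̄ = 17.37 mm, ȳ = 110.00 mm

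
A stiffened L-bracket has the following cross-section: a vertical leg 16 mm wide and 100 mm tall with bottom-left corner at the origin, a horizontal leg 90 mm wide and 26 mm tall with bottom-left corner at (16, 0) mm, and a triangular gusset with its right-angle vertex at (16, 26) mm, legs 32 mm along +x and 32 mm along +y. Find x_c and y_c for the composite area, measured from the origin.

vertical leg: A = 16 × 100 = 1600.00, centroid at (8.00, 50.00).
horizontal leg: A = 90 × 26 = 2340.00, centroid at (61.00, 13.00).
gusset: A = ½·32·32 = 512.00, centroid at (26.67, 36.67).
ΣA = 4452.00 mm², ΣAx_c = 169193.33 mm³, ΣAy_c = 129193.33 mm³.
x_c = 169193.33/4452.00 = 38.00 mm; y_c = 129193.33/4452.00 = 29.02 mm.

x_c = 38.00 mm, y_c = 29.02 mm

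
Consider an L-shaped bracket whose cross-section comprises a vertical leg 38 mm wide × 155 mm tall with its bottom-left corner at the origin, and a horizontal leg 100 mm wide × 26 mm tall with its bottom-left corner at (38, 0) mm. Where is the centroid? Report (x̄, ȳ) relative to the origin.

x̄ = 40.13 mm, ȳ = 57.75 mm

Part | A | x̄ᵢ | ȳᵢ | A·x̄ᵢ | A·ȳᵢ
vertical leg | 5890.00 | 19.00 | 77.50 | 111910.00 | 456475.00
horizontal leg | 2600.00 | 88.00 | 13.00 | 228800.00 | 33800.00
Σ | 8490.00 |  |  | 340710.00 | 490275.00
x̄ = 340710.00 / 8490.00 = 40.13 mm
ȳ = 490275.00 / 8490.00 = 57.75 mm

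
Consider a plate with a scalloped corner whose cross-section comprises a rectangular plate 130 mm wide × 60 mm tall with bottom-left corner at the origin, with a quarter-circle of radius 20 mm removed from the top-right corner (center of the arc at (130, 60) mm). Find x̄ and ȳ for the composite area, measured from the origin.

x̄ = 62.63 mm, ȳ = 29.10 mm

plate: A = 130 × 60 = 7800.00, centroid at (65.00, 30.00).
removed quarter-circle: A = −¼π·20² = -314.16, centroid at (121.51, 51.51).
ΣA = 7485.84 mm², ΣAx̄ = 468825.96 mm³, ΣAȳ = 217817.11 mm³.
x̄ = 468825.96/7485.84 = 62.63 mm; ȳ = 217817.11/7485.84 = 29.10 mm.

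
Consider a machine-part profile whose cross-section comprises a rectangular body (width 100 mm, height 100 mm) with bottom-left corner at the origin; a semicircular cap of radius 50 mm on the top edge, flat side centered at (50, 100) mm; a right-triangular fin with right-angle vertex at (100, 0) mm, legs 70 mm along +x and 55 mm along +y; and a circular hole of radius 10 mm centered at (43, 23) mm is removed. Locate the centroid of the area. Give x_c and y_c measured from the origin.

Part | A | x̄ᵢ | ȳᵢ | A·x̄ᵢ | A·ȳᵢ
rectangular body | 10000.00 | 50.00 | 50.00 | 500000.00 | 500000.00
semicircular top | 3926.99 | 50.00 | 121.22 | 196349.54 | 476032.42
triangular fin | 1925.00 | 123.33 | 18.33 | 237416.67 | 35291.67
hole | -314.16 | 43.00 | 23.00 | -13508.85 | -7225.66
Σ | 15537.83 |  |  | 920257.36 | 1004098.42
x_c = 920257.36 / 15537.83 = 59.23 mm
y_c = 1004098.42 / 15537.83 = 64.62 mm

x_c = 59.23 mm, y_c = 64.62 mm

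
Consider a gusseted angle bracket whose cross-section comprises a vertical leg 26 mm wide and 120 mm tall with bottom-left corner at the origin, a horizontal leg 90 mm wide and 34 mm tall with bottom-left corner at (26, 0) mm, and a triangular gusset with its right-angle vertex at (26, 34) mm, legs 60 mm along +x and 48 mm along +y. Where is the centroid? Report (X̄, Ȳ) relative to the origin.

vertical leg: A = 26 × 120 = 3120.00, centroid at (13.00, 60.00).
horizontal leg: A = 90 × 34 = 3060.00, centroid at (71.00, 17.00).
gusset: A = ½·60·48 = 1440.00, centroid at (46.00, 50.00).
ΣA = 7620.00 mm²
ΣAX̄ = (3120.00)(13.00) + (3060.00)(71.00) + (1440.00)(46.00) = 324060.00 mm³
ΣAȲ = (3120.00)(60.00) + (3060.00)(17.00) + (1440.00)(50.00) = 311220.00 mm³
X̄ = 324060.00 / 7620.00 = 42.53 mm
Ȳ = 311220.00 / 7620.00 = 40.84 mm

X̄ = 42.53 mm, Ȳ = 40.84 mm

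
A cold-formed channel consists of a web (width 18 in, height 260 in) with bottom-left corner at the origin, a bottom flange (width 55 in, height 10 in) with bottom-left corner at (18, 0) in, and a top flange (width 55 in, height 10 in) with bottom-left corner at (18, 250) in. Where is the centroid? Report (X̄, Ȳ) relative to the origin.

web: A = 18 × 260 = 4680.00, centroid at (9.00, 130.00).
bottom flange: A = 55 × 10 = 550.00, centroid at (45.50, 5.00).
top flange: A = 55 × 10 = 550.00, centroid at (45.50, 255.00).
ΣA = 5780.00 in², ΣAX̄ = 92170.00 in³, ΣAȲ = 751400.00 in³.
X̄ = 92170.00/5780.00 = 15.95 in; Ȳ = 751400.00/5780.00 = 130.00 in.

X̄ = 15.95 in, Ȳ = 130.00 in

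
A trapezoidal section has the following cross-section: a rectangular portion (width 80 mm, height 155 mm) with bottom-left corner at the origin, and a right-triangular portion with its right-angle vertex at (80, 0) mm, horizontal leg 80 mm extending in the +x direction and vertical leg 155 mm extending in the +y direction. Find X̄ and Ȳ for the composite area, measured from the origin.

Part | A | x̄ᵢ | ȳᵢ | A·x̄ᵢ | A·ȳᵢ
rectangular portion | 12400.00 | 40.00 | 77.50 | 496000.00 | 961000.00
triangular portion | 6200.00 | 106.67 | 51.67 | 661333.33 | 320333.33
Σ | 18600.00 |  |  | 1157333.33 | 1281333.33
X̄ = 1157333.33 / 18600.00 = 62.22 mm
Ȳ = 1281333.33 / 18600.00 = 68.89 mm

X̄ = 62.22 mm, Ȳ = 68.89 mm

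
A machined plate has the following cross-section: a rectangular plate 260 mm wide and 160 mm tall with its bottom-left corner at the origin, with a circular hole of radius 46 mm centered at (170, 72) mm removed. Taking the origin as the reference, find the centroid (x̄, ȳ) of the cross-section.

x̄ = 122.39 mm, ȳ = 81.52 mm

Part | A | x̄ᵢ | ȳᵢ | A·x̄ᵢ | A·ȳᵢ
plate | 41600.00 | 130.00 | 80.00 | 5408000.00 | 3328000.00
hole | -6647.61 | 170.00 | 72.00 | -1130093.71 | -478627.92
Σ | 34952.39 |  |  | 4277906.29 | 2849372.08
x̄ = 4277906.29 / 34952.39 = 122.39 mm
ȳ = 2849372.08 / 34952.39 = 81.52 mm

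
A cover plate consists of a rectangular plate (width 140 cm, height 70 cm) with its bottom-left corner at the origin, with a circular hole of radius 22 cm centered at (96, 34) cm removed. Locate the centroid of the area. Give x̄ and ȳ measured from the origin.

Part | A | x̄ᵢ | ȳᵢ | A·x̄ᵢ | A·ȳᵢ
plate | 9800.00 | 70.00 | 35.00 | 686000.00 | 343000.00
hole | -1520.53 | 96.00 | 34.00 | -145970.96 | -51698.05
Σ | 8279.47 |  |  | 540029.04 | 291301.95
x̄ = 540029.04 / 8279.47 = 65.23 cm
ȳ = 291301.95 / 8279.47 = 35.18 cm

x̄ = 65.23 cm, ȳ = 35.18 cm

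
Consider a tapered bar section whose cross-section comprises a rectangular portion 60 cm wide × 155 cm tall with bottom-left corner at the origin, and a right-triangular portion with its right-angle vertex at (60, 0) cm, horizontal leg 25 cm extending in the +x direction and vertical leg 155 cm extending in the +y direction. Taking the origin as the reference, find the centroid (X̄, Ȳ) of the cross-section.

rectangular portion: A = 60 × 155 = 9300.00, centroid at (30.00, 77.50).
triangular portion: A = ½·25·155 = 1937.50, centroid at (68.33, 51.67).
ΣA = 11237.50 cm², ΣAX̄ = 411395.83 cm³, ΣAȲ = 820854.17 cm³.
X̄ = 411395.83/11237.50 = 36.61 cm; Ȳ = 820854.17/11237.50 = 73.05 cm.

X̄ = 36.61 cm, Ȳ = 73.05 cm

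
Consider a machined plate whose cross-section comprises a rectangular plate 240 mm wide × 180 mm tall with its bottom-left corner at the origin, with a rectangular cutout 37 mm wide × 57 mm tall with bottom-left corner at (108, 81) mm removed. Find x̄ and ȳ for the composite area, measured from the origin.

plate: A = 240 × 180 = 43200.00, centroid at (120.00, 90.00).
hole: A = −(37 × 57) = -2109.00, centroid at (126.50, 109.50).
ΣA = 41091.00 mm², ΣAx̄ = 4917211.50 mm³, ΣAȳ = 3657064.50 mm³.
x̄ = 4917211.50/41091.00 = 119.67 mm; ȳ = 3657064.50/41091.00 = 89.00 mm.

x̄ = 119.67 mm, ȳ = 89.00 mm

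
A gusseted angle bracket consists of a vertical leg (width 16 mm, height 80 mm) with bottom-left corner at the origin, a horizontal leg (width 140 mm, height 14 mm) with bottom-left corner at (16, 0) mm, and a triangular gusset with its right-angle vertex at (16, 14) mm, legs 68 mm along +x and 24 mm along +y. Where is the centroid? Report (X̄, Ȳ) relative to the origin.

Part | A | x̄ᵢ | ȳᵢ | A·x̄ᵢ | A·ȳᵢ
vertical leg | 1280.00 | 8.00 | 40.00 | 10240.00 | 51200.00
horizontal leg | 1960.00 | 86.00 | 7.00 | 168560.00 | 13720.00
gusset | 816.00 | 38.67 | 22.00 | 31552.00 | 17952.00
Σ | 4056.00 |  |  | 210352.00 | 82872.00
X̄ = 210352.00 / 4056.00 = 51.86 mm
Ȳ = 82872.00 / 4056.00 = 20.43 mm

X̄ = 51.86 mm, Ȳ = 20.43 mm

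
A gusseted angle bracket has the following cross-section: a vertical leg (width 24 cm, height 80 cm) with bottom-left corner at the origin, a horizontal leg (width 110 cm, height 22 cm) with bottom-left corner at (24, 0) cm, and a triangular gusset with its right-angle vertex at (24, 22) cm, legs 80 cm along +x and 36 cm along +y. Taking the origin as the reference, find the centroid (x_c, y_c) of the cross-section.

x_c = 49.69 cm, y_c = 26.36 cm

vertical leg: A = 24 × 80 = 1920.00, centroid at (12.00, 40.00).
horizontal leg: A = 110 × 22 = 2420.00, centroid at (79.00, 11.00).
gusset: A = ½·80·36 = 1440.00, centroid at (50.67, 34.00).
ΣA = 5780.00 cm², ΣAx_c = 287180.00 cm³, ΣAy_c = 152380.00 cm³.
x_c = 287180.00/5780.00 = 49.69 cm; y_c = 152380.00/5780.00 = 26.36 cm.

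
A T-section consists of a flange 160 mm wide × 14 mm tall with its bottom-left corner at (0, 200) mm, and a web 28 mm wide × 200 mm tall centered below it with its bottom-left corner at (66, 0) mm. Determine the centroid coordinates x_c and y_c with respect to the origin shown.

x_c = 80.00 mm, y_c = 130.57 mm

web: A = 28 × 200 = 5600.00, centroid at (80.00, 100.00).
flange: A = 160 × 14 = 2240.00, centroid at (80.00, 207.00).
ΣA = 7840.00 mm²
ΣAx_c = (5600.00)(80.00) + (2240.00)(80.00) = 627200.00 mm³
ΣAy_c = (5600.00)(100.00) + (2240.00)(207.00) = 1023680.00 mm³
x_c = 627200.00 / 7840.00 = 80.00 mm
y_c = 1023680.00 / 7840.00 = 130.57 mm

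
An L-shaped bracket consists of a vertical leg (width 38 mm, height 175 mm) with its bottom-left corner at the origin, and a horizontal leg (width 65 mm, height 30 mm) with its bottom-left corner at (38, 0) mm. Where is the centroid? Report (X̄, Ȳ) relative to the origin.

X̄ = 30.68 mm, Ȳ = 71.06 mm

Part | A | x̄ᵢ | ȳᵢ | A·x̄ᵢ | A·ȳᵢ
vertical leg | 6650.00 | 19.00 | 87.50 | 126350.00 | 581875.00
horizontal leg | 1950.00 | 70.50 | 15.00 | 137475.00 | 29250.00
Σ | 8600.00 |  |  | 263825.00 | 611125.00
X̄ = 263825.00 / 8600.00 = 30.68 mm
Ȳ = 611125.00 / 8600.00 = 71.06 mm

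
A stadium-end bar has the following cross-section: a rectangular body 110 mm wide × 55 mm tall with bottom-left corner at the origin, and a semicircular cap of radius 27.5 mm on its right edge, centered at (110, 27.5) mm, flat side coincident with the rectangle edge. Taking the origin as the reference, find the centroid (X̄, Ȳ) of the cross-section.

rectangular body: A = 110 × 55 = 6050.00, centroid at (55.00, 27.50).
semicircular end: A = ½π·27.5² = 1187.91, centroid at (121.67, 27.50).
ΣA = 7237.91 mm², ΣAX̄ = 477285.20 mm³, ΣAȲ = 199042.65 mm³.
X̄ = 477285.20/7237.91 = 65.94 mm; Ȳ = 199042.65/7237.91 = 27.50 mm.

X̄ = 65.94 mm, Ȳ = 27.50 mm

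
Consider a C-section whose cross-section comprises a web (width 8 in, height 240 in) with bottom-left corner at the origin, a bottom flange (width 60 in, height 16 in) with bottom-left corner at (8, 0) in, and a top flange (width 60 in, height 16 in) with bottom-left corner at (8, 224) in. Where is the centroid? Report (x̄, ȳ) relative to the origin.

x̄ = 21.00 in, ȳ = 120.00 in

Part | A | x̄ᵢ | ȳᵢ | A·x̄ᵢ | A·ȳᵢ
web | 1920.00 | 4.00 | 120.00 | 7680.00 | 230400.00
bottom flange | 960.00 | 38.00 | 8.00 | 36480.00 | 7680.00
top flange | 960.00 | 38.00 | 232.00 | 36480.00 | 222720.00
Σ | 3840.00 |  |  | 80640.00 | 460800.00
x̄ = 80640.00 / 3840.00 = 21.00 in
ȳ = 460800.00 / 3840.00 = 120.00 in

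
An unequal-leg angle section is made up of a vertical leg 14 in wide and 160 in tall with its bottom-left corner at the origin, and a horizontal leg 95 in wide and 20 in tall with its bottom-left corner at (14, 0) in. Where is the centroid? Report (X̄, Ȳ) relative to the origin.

vertical leg: A = 14 × 160 = 2240.00, centroid at (7.00, 80.00).
horizontal leg: A = 95 × 20 = 1900.00, centroid at (61.50, 10.00).
ΣA = 4140.00 in²
ΣAX̄ = (2240.00)(7.00) + (1900.00)(61.50) = 132530.00 in³
ΣAȲ = (2240.00)(80.00) + (1900.00)(10.00) = 198200.00 in³
X̄ = 132530.00 / 4140.00 = 32.01 in
Ȳ = 198200.00 / 4140.00 = 47.87 in

X̄ = 32.01 in, Ȳ = 47.87 in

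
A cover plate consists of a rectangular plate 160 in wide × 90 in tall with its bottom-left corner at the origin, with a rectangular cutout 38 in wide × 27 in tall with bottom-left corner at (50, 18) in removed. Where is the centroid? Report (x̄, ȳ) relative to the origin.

x̄ = 80.84 in, ȳ = 46.04 in

plate: A = 160 × 90 = 14400.00, centroid at (80.00, 45.00).
hole: A = −(38 × 27) = -1026.00, centroid at (69.00, 31.50).
ΣA = 13374.00 in²
ΣAx̄ = (14400.00)(80.00) + (-1026.00)(69.00) = 1081206.00 in³
ΣAȳ = (14400.00)(45.00) + (-1026.00)(31.50) = 615681.00 in³
x̄ = 1081206.00 / 13374.00 = 80.84 in
ȳ = 615681.00 / 13374.00 = 46.04 in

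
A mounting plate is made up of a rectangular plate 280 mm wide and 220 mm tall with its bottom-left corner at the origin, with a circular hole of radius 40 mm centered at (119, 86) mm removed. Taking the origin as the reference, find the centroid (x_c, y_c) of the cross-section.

x_c = 141.87 mm, y_c = 112.13 mm

plate: A = 280 × 220 = 61600.00, centroid at (140.00, 110.00).
hole: A = −π·40² = -5026.55, centroid at (119.00, 86.00).
ΣA = 56573.45 mm², ΣAx_c = 8025840.76 mm³, ΣAy_c = 6343716.85 mm³.
x_c = 8025840.76/56573.45 = 141.87 mm; y_c = 6343716.85/56573.45 = 112.13 mm.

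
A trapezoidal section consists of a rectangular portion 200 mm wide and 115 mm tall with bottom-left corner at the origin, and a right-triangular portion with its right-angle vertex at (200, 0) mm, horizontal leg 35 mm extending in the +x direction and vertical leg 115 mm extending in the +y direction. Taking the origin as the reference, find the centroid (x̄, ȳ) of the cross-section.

x̄ = 108.98 mm, ȳ = 55.96 mm

rectangular portion: A = 200 × 115 = 23000.00, centroid at (100.00, 57.50).
triangular portion: A = ½·35·115 = 2012.50, centroid at (211.67, 38.33).
ΣA = 25012.50 mm²
ΣAx̄ = (23000.00)(100.00) + (2012.50)(211.67) = 2725979.17 mm³
ΣAȳ = (23000.00)(57.50) + (2012.50)(38.33) = 1399645.83 mm³
x̄ = 2725979.17 / 25012.50 = 108.98 mm
ȳ = 1399645.83 / 25012.50 = 55.96 mm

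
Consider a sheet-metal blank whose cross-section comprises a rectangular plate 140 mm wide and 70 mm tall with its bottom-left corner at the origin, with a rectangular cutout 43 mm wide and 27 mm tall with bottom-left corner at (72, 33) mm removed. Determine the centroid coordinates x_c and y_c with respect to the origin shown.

x_c = 66.84 mm, y_c = 33.45 mm

plate: A = 140 × 70 = 9800.00, centroid at (70.00, 35.00).
hole: A = −(43 × 27) = -1161.00, centroid at (93.50, 46.50).
ΣA = 8639.00 mm², ΣAx_c = 577446.50 mm³, ΣAy_c = 289013.50 mm³.
x_c = 577446.50/8639.00 = 66.84 mm; y_c = 289013.50/8639.00 = 33.45 mm.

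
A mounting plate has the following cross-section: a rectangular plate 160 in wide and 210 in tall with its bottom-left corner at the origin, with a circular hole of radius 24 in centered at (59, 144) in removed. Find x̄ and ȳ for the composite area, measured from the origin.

Part | A | x̄ᵢ | ȳᵢ | A·x̄ᵢ | A·ȳᵢ
plate | 33600.00 | 80.00 | 105.00 | 2688000.00 | 3528000.00
hole | -1809.56 | 59.00 | 144.00 | -106763.88 | -260576.26
Σ | 31790.44 |  |  | 2581236.12 | 3267423.74
x̄ = 2581236.12 / 31790.44 = 81.20 in
ȳ = 3267423.74 / 31790.44 = 102.78 in

x̄ = 81.20 in, ȳ = 102.78 in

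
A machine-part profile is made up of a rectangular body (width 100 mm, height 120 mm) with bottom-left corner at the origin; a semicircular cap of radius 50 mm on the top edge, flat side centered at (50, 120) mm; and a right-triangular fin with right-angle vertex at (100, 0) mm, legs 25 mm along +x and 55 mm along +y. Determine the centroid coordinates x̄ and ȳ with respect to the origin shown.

Part | A | x̄ᵢ | ȳᵢ | A·x̄ᵢ | A·ȳᵢ
rectangular body | 12000.00 | 50.00 | 60.00 | 600000.00 | 720000.00
semicircular top | 3926.99 | 50.00 | 141.22 | 196349.54 | 554572.23
triangular fin | 687.50 | 108.33 | 18.33 | 74479.17 | 12604.17
Σ | 16614.49 |  |  | 870828.71 | 1287176.40
x̄ = 870828.71 / 16614.49 = 52.41 mm
ȳ = 1287176.40 / 16614.49 = 77.47 mm

x̄ = 52.41 mm, ȳ = 77.47 mm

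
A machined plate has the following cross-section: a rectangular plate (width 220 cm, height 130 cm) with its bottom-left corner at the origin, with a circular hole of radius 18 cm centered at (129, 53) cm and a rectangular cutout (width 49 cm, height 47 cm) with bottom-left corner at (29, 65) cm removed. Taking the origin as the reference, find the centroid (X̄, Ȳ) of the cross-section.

Part | A | x̄ᵢ | ȳᵢ | A·x̄ᵢ | A·ȳᵢ
plate | 28600.00 | 110.00 | 65.00 | 3146000.00 | 1859000.00
hole 1 | -1017.88 | 129.00 | 53.00 | -131306.01 | -53947.43
hole 2 | -2303.00 | 53.50 | 88.50 | -123210.50 | -203815.50
Σ | 25279.12 |  |  | 2891483.49 | 1601237.07
X̄ = 2891483.49 / 25279.12 = 114.38 cm
Ȳ = 1601237.07 / 25279.12 = 63.34 cm

X̄ = 114.38 cm, Ȳ = 63.34 cm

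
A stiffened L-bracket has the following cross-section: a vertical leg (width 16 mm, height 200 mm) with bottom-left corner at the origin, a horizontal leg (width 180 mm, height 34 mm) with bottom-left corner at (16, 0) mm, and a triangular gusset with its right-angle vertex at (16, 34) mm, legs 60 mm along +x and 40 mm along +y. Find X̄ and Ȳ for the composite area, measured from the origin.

X̄ = 68.21 mm, Ȳ = 45.71 mm

vertical leg: A = 16 × 200 = 3200.00, centroid at (8.00, 100.00).
horizontal leg: A = 180 × 34 = 6120.00, centroid at (106.00, 17.00).
gusset: A = ½·60·40 = 1200.00, centroid at (36.00, 47.33).
ΣA = 10520.00 mm²
ΣAX̄ = (3200.00)(8.00) + (6120.00)(106.00) + (1200.00)(36.00) = 717520.00 mm³
ΣAȲ = (3200.00)(100.00) + (6120.00)(17.00) + (1200.00)(47.33) = 480840.00 mm³
X̄ = 717520.00 / 10520.00 = 68.21 mm
Ȳ = 480840.00 / 10520.00 = 45.71 mm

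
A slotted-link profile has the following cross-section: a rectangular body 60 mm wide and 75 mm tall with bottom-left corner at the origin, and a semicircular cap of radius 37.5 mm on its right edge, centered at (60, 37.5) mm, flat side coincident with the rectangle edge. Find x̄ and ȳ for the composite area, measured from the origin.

Part | A | x̄ᵢ | ȳᵢ | A·x̄ᵢ | A·ȳᵢ
rectangular body | 4500.00 | 30.00 | 37.50 | 135000.00 | 168750.00
semicircular end | 2208.93 | 75.92 | 37.50 | 167692.19 | 82834.96
Σ | 6708.93 |  |  | 302692.19 | 251584.96
x̄ = 302692.19 / 6708.93 = 45.12 mm
ȳ = 251584.96 / 6708.93 = 37.50 mm

x̄ = 45.12 mm, ȳ = 37.50 mm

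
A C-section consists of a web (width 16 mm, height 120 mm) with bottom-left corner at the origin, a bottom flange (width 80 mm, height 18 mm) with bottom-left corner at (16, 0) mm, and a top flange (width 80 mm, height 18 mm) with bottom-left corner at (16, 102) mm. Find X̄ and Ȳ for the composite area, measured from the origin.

X̄ = 36.80 mm, Ȳ = 60.00 mm

Part | A | x̄ᵢ | ȳᵢ | A·x̄ᵢ | A·ȳᵢ
web | 1920.00 | 8.00 | 60.00 | 15360.00 | 115200.00
bottom flange | 1440.00 | 56.00 | 9.00 | 80640.00 | 12960.00
top flange | 1440.00 | 56.00 | 111.00 | 80640.00 | 159840.00
Σ | 4800.00 |  |  | 176640.00 | 288000.00
X̄ = 176640.00 / 4800.00 = 36.80 mm
Ȳ = 288000.00 / 4800.00 = 60.00 mm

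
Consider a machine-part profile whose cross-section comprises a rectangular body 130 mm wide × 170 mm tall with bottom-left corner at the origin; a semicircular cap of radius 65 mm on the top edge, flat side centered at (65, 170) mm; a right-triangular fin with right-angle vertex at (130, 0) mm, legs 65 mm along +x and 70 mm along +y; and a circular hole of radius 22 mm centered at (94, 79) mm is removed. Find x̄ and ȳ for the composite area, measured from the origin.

x̄ = 70.19 mm, ȳ = 105.89 mm

Part | A | x̄ᵢ | ȳᵢ | A·x̄ᵢ | A·ȳᵢ
rectangular body | 22100.00 | 65.00 | 85.00 | 1436500.00 | 1878500.00
semicircular top | 6636.61 | 65.00 | 197.59 | 431379.94 | 1311307.80
triangular fin | 2275.00 | 151.67 | 23.33 | 345041.67 | 53083.33
hole | -1520.53 | 94.00 | 79.00 | -142929.90 | -120121.94
Σ | 29491.08 |  |  | 2069991.71 | 3122769.19
x̄ = 2069991.71 / 29491.08 = 70.19 mm
ȳ = 3122769.19 / 29491.08 = 105.89 mm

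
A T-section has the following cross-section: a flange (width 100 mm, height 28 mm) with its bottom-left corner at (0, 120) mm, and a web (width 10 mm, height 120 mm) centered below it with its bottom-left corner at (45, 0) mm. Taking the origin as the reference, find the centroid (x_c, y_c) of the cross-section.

Part | A | x̄ᵢ | ȳᵢ | A·x̄ᵢ | A·ȳᵢ
web | 1200.00 | 50.00 | 60.00 | 60000.00 | 72000.00
flange | 2800.00 | 50.00 | 134.00 | 140000.00 | 375200.00
Σ | 4000.00 |  |  | 200000.00 | 447200.00
x_c = 200000.00 / 4000.00 = 50.00 mm
y_c = 447200.00 / 4000.00 = 111.80 mm

x_c = 50.00 mm, y_c = 111.80 mm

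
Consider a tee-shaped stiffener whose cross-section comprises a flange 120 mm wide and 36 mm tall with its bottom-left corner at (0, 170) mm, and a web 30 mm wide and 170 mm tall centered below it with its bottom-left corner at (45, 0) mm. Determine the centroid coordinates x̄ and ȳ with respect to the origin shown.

web: A = 30 × 170 = 5100.00, centroid at (60.00, 85.00).
flange: A = 120 × 36 = 4320.00, centroid at (60.00, 188.00).
ΣA = 9420.00 mm²
ΣAx̄ = (5100.00)(60.00) + (4320.00)(60.00) = 565200.00 mm³
ΣAȳ = (5100.00)(85.00) + (4320.00)(188.00) = 1245660.00 mm³
x̄ = 565200.00 / 9420.00 = 60.00 mm
ȳ = 1245660.00 / 9420.00 = 132.24 mm

x̄ = 60.00 mm, ȳ = 132.24 mm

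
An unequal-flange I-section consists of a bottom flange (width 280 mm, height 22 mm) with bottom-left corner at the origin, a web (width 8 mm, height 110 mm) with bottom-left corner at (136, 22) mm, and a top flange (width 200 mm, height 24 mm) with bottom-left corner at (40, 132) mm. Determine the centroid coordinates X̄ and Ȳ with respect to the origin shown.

X̄ = 140.00 mm, Ȳ = 69.82 mm

bottom flange: A = 280 × 22 = 6160.00, centroid at (140.00, 11.00).
web: A = 8 × 110 = 880.00, centroid at (140.00, 77.00).
top flange: A = 200 × 24 = 4800.00, centroid at (140.00, 144.00).
ΣA = 11840.00 mm², ΣAX̄ = 1657600.00 mm³, ΣAȲ = 826720.00 mm³.
X̄ = 1657600.00/11840.00 = 140.00 mm; Ȳ = 826720.00/11840.00 = 69.82 mm.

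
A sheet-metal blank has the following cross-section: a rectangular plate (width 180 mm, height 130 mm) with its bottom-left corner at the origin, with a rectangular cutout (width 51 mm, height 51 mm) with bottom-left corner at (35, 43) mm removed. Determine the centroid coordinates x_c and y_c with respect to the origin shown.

Part | A | x̄ᵢ | ȳᵢ | A·x̄ᵢ | A·ȳᵢ
plate | 23400.00 | 90.00 | 65.00 | 2106000.00 | 1521000.00
hole | -2601.00 | 60.50 | 68.50 | -157360.50 | -178168.50
Σ | 20799.00 |  |  | 1948639.50 | 1342831.50
x_c = 1948639.50 / 20799.00 = 93.69 mm
y_c = 1342831.50 / 20799.00 = 64.56 mm

x_c = 93.69 mm, y_c = 64.56 mm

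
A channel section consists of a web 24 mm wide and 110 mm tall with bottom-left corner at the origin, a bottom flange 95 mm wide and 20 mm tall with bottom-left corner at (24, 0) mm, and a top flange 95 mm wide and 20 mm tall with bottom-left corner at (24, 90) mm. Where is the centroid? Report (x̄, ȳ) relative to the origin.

x̄ = 47.11 mm, ȳ = 55.00 mm

web: A = 24 × 110 = 2640.00, centroid at (12.00, 55.00).
bottom flange: A = 95 × 20 = 1900.00, centroid at (71.50, 10.00).
top flange: A = 95 × 20 = 1900.00, centroid at (71.50, 100.00).
ΣA = 6440.00 mm², ΣAx̄ = 303380.00 mm³, ΣAȳ = 354200.00 mm³.
x̄ = 303380.00/6440.00 = 47.11 mm; ȳ = 354200.00/6440.00 = 55.00 mm.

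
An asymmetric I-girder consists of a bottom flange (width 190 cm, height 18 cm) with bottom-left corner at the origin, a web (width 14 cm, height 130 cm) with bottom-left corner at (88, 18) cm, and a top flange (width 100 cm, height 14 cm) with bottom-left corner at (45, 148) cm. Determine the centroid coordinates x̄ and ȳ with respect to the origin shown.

Part | A | x̄ᵢ | ȳᵢ | A·x̄ᵢ | A·ȳᵢ
bottom flange | 3420.00 | 95.00 | 9.00 | 324900.00 | 30780.00
web | 1820.00 | 95.00 | 83.00 | 172900.00 | 151060.00
top flange | 1400.00 | 95.00 | 155.00 | 133000.00 | 217000.00
Σ | 6640.00 |  |  | 630800.00 | 398840.00
x̄ = 630800.00 / 6640.00 = 95.00 cm
ȳ = 398840.00 / 6640.00 = 60.07 cm

x̄ = 95.00 cm, ȳ = 60.07 cm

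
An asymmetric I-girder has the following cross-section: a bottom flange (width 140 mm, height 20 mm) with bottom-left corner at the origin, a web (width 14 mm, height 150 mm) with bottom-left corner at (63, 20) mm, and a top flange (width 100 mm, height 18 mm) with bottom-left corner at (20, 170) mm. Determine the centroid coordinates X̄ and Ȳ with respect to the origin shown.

X̄ = 70.00 mm, Ȳ = 82.04 mm

bottom flange: A = 140 × 20 = 2800.00, centroid at (70.00, 10.00).
web: A = 14 × 150 = 2100.00, centroid at (70.00, 95.00).
top flange: A = 100 × 18 = 1800.00, centroid at (70.00, 179.00).
ΣA = 6700.00 mm², ΣAX̄ = 469000.00 mm³, ΣAȲ = 549700.00 mm³.
X̄ = 469000.00/6700.00 = 70.00 mm; Ȳ = 549700.00/6700.00 = 82.04 mm.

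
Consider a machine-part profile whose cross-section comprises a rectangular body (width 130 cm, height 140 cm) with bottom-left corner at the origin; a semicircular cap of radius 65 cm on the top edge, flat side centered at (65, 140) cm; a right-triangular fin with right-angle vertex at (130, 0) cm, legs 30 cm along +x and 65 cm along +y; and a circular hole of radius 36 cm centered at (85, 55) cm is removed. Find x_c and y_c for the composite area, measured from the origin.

rectangular body: A = 130 × 140 = 18200.00, centroid at (65.00, 70.00).
semicircular top: A = ½π·65² = 6636.61, centroid at (65.00, 167.59).
triangular fin: A = ½·30·65 = 975.00, centroid at (140.00, 21.67).
hole: A = −π·36² = -4071.50, centroid at (85.00, 55.00).
ΣA = 21740.11 cm²
ΣAx_c = (18200.00)(65.00) + (6636.61)(65.00) + (975.00)(140.00) + (-4071.50)(85.00) = 1404802.09 cm³
ΣAy_c = (18200.00)(70.00) + (6636.61)(167.59) + (975.00)(21.67) + (-4071.50)(55.00) = 2183401.64 cm³
x_c = 1404802.09 / 21740.11 = 64.62 cm
y_c = 2183401.64 / 21740.11 = 100.43 cm

x_c = 64.62 cm, y_c = 100.43 cm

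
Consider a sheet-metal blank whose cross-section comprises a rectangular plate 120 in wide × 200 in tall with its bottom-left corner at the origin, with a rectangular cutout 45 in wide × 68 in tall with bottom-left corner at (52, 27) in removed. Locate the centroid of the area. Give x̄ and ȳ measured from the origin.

Part | A | x̄ᵢ | ȳᵢ | A·x̄ᵢ | A·ȳᵢ
plate | 24000.00 | 60.00 | 100.00 | 1440000.00 | 2400000.00
hole | -3060.00 | 74.50 | 61.00 | -227970.00 | -186660.00
Σ | 20940.00 |  |  | 1212030.00 | 2213340.00
x̄ = 1212030.00 / 20940.00 = 57.88 in
ȳ = 2213340.00 / 20940.00 = 105.70 in

x̄ = 57.88 in, ȳ = 105.70 in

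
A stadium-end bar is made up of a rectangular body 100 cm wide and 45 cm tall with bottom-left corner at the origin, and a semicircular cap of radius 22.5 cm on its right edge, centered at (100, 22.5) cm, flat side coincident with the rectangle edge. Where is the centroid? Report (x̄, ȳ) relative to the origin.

x̄ = 58.94 cm, ȳ = 22.50 cm

rectangular body: A = 100 × 45 = 4500.00, centroid at (50.00, 22.50).
semicircular end: A = ½π·22.5² = 795.22, centroid at (109.55, 22.50).
ΣA = 5295.22 cm²
ΣAx̄ = (4500.00)(50.00) + (795.22)(109.55) = 312115.31 cm³
ΣAȳ = (4500.00)(22.50) + (795.22)(22.50) = 119142.35 cm³
x̄ = 312115.31 / 5295.22 = 58.94 cm
ȳ = 119142.35 / 5295.22 = 22.50 cm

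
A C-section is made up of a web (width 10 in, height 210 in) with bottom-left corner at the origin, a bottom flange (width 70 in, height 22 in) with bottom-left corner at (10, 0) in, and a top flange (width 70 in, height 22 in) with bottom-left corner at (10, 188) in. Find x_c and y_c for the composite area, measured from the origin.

Part | A | x̄ᵢ | ȳᵢ | A·x̄ᵢ | A·ȳᵢ
web | 2100.00 | 5.00 | 105.00 | 10500.00 | 220500.00
bottom flange | 1540.00 | 45.00 | 11.00 | 69300.00 | 16940.00
top flange | 1540.00 | 45.00 | 199.00 | 69300.00 | 306460.00
Σ | 5180.00 |  |  | 149100.00 | 543900.00
x_c = 149100.00 / 5180.00 = 28.78 in
y_c = 543900.00 / 5180.00 = 105.00 in

x_c = 28.78 in, y_c = 105.00 in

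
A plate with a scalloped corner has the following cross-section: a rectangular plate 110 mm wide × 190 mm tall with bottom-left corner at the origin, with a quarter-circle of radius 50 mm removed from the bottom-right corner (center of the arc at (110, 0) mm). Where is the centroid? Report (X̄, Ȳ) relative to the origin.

Part | A | x̄ᵢ | ȳᵢ | A·x̄ᵢ | A·ȳᵢ
plate | 20900.00 | 55.00 | 95.00 | 1149500.00 | 1985500.00
removed quarter-circle | -1963.50 | 88.78 | 21.22 | -174317.83 | -41666.67
Σ | 18936.50 |  |  | 975182.17 | 1943833.33
X̄ = 975182.17 / 18936.50 = 51.50 mm
Ȳ = 1943833.33 / 18936.50 = 102.65 mm

X̄ = 51.50 mm, Ȳ = 102.65 mm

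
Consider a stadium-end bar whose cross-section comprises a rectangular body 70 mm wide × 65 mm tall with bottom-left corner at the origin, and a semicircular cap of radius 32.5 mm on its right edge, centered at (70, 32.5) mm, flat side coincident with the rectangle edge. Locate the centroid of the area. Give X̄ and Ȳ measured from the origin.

X̄ = 48.04 mm, Ȳ = 32.50 mm

rectangular body: A = 70 × 65 = 4550.00, centroid at (35.00, 32.50).
semicircular end: A = ½π·32.5² = 1659.15, centroid at (83.79, 32.50).
ΣA = 6209.15 mm², ΣAX̄ = 298276.17 mm³, ΣAȲ = 201797.49 mm³.
X̄ = 298276.17/6209.15 = 48.04 mm; Ȳ = 201797.49/6209.15 = 32.50 mm.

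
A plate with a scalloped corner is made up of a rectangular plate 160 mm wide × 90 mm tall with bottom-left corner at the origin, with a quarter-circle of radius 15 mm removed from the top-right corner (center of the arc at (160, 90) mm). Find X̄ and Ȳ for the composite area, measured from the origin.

X̄ = 79.09 mm, Ȳ = 44.52 mm

Part | A | x̄ᵢ | ȳᵢ | A·x̄ᵢ | A·ȳᵢ
plate | 14400.00 | 80.00 | 45.00 | 1152000.00 | 648000.00
removed quarter-circle | -176.71 | 153.63 | 83.63 | -27149.33 | -14779.31
Σ | 14223.29 |  |  | 1124850.67 | 633220.69
X̄ = 1124850.67 / 14223.29 = 79.09 mm
Ȳ = 633220.69 / 14223.29 = 44.52 mm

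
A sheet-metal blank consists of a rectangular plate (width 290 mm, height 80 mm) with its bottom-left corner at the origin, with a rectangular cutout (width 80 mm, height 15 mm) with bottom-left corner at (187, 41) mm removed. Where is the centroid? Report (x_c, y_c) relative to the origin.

plate: A = 290 × 80 = 23200.00, centroid at (145.00, 40.00).
hole: A = −(80 × 15) = -1200.00, centroid at (227.00, 48.50).
ΣA = 22000.00 mm², ΣAx_c = 3091600.00 mm³, ΣAy_c = 869800.00 mm³.
x_c = 3091600.00/22000.00 = 140.53 mm; y_c = 869800.00/22000.00 = 39.54 mm.

x_c = 140.53 mm, y_c = 39.54 mm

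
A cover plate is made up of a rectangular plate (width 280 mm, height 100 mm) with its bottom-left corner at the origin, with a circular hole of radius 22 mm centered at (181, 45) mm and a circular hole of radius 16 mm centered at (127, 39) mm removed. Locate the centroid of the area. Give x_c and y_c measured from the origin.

plate: A = 280 × 100 = 28000.00, centroid at (140.00, 50.00).
hole 1: A = −π·22² = -1520.53, centroid at (181.00, 45.00).
hole 2: A = −π·16² = -804.25, centroid at (127.00, 39.00).
ΣA = 25675.22 mm², ΣAx_c = 3542644.46 mm³, ΣAy_c = 1300210.45 mm³.
x_c = 3542644.46/25675.22 = 137.98 mm; y_c = 1300210.45/25675.22 = 50.64 mm.

x_c = 137.98 mm, y_c = 50.64 mm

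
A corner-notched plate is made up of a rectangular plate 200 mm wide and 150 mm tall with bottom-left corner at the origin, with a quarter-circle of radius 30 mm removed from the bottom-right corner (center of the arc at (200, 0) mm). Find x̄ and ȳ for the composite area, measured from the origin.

Part | A | x̄ᵢ | ȳᵢ | A·x̄ᵢ | A·ȳᵢ
plate | 30000.00 | 100.00 | 75.00 | 3000000.00 | 2250000.00
removed quarter-circle | -706.86 | 187.27 | 12.73 | -132371.67 | -9000.00
Σ | 29293.14 |  |  | 2867628.33 | 2241000.00
x̄ = 2867628.33 / 29293.14 = 97.89 mm
ȳ = 2241000.00 / 29293.14 = 76.50 mm

x̄ = 97.89 mm, ȳ = 76.50 mm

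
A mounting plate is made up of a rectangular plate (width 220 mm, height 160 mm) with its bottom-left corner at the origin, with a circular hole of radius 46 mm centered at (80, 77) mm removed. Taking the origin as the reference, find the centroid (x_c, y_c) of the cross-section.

plate: A = 220 × 160 = 35200.00, centroid at (110.00, 80.00).
hole: A = −π·46² = -6647.61, centroid at (80.00, 77.00).
ΣA = 28552.39 mm², ΣAx_c = 3340191.20 mm³, ΣAy_c = 2304134.03 mm³.
x_c = 3340191.20/28552.39 = 116.98 mm; y_c = 2304134.03/28552.39 = 80.70 mm.

x_c = 116.98 mm, y_c = 80.70 mm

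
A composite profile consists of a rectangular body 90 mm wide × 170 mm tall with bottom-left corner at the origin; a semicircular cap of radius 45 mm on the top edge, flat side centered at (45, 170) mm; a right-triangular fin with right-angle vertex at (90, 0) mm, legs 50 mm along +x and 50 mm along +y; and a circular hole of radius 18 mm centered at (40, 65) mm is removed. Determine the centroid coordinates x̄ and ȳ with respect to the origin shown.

Part | A | x̄ᵢ | ȳᵢ | A·x̄ᵢ | A·ȳᵢ
rectangular body | 15300.00 | 45.00 | 85.00 | 688500.00 | 1300500.00
semicircular top | 3180.86 | 45.00 | 189.10 | 143138.82 | 601496.64
triangular fin | 1250.00 | 106.67 | 16.67 | 133333.33 | 20833.33
hole | -1017.88 | 40.00 | 65.00 | -40715.04 | -66161.94
Σ | 18712.99 |  |  | 924257.11 | 1856668.03
x̄ = 924257.11 / 18712.99 = 49.39 mm
ȳ = 1856668.03 / 18712.99 = 99.22 mm

x̄ = 49.39 mm, ȳ = 99.22 mm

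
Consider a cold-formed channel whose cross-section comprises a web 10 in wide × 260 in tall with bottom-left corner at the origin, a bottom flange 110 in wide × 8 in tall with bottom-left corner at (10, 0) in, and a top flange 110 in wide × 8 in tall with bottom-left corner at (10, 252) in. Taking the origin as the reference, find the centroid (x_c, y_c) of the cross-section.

web: A = 10 × 260 = 2600.00, centroid at (5.00, 130.00).
bottom flange: A = 110 × 8 = 880.00, centroid at (65.00, 4.00).
top flange: A = 110 × 8 = 880.00, centroid at (65.00, 256.00).
ΣA = 4360.00 in², ΣAx_c = 127400.00 in³, ΣAy_c = 566800.00 in³.
x_c = 127400.00/4360.00 = 29.22 in; y_c = 566800.00/4360.00 = 130.00 in.

x_c = 29.22 in, y_c = 130.00 in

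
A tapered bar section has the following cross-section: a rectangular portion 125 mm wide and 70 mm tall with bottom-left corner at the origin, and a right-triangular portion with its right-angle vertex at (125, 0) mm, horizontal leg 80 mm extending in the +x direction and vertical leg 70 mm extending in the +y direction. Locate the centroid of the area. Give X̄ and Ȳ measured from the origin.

Part | A | x̄ᵢ | ȳᵢ | A·x̄ᵢ | A·ȳᵢ
rectangular portion | 8750.00 | 62.50 | 35.00 | 546875.00 | 306250.00
triangular portion | 2800.00 | 151.67 | 23.33 | 424666.67 | 65333.33
Σ | 11550.00 |  |  | 971541.67 | 371583.33
X̄ = 971541.67 / 11550.00 = 84.12 mm
Ȳ = 371583.33 / 11550.00 = 32.17 mm

X̄ = 84.12 mm, Ȳ = 32.17 mm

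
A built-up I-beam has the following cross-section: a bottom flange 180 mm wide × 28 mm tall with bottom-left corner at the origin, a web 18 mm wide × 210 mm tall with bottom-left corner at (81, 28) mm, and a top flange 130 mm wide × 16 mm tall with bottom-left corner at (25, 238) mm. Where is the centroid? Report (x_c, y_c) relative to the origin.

x_c = 90.00 mm, y_c = 99.54 mm

bottom flange: A = 180 × 28 = 5040.00, centroid at (90.00, 14.00).
web: A = 18 × 210 = 3780.00, centroid at (90.00, 133.00).
top flange: A = 130 × 16 = 2080.00, centroid at (90.00, 246.00).
ΣA = 10900.00 mm², ΣAx_c = 981000.00 mm³, ΣAy_c = 1084980.00 mm³.
x_c = 981000.00/10900.00 = 90.00 mm; y_c = 1084980.00/10900.00 = 99.54 mm.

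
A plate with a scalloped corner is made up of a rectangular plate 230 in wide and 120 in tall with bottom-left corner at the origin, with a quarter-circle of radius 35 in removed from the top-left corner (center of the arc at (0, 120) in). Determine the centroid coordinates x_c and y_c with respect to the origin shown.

plate: A = 230 × 120 = 27600.00, centroid at (115.00, 60.00).
removed quarter-circle: A = −¼π·35² = -962.11, centroid at (14.85, 105.15).
ΣA = 26637.89 in²
ΣAx_c = (27600.00)(115.00) + (-962.11)(14.85) = 3159708.33 in³
ΣAy_c = (27600.00)(60.00) + (-962.11)(105.15) = 1554838.14 in³
x_c = 3159708.33 / 26637.89 = 118.62 in
y_c = 1554838.14 / 26637.89 = 58.37 in

x_c = 118.62 in, y_c = 58.37 in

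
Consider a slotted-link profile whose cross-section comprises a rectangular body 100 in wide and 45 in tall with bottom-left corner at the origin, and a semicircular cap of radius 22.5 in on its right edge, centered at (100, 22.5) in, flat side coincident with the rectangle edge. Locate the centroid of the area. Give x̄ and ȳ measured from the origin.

rectangular body: A = 100 × 45 = 4500.00, centroid at (50.00, 22.50).
semicircular end: A = ½π·22.5² = 795.22, centroid at (109.55, 22.50).
ΣA = 5295.22 in², ΣAx̄ = 312115.31 in³, ΣAȳ = 119142.35 in³.
x̄ = 312115.31/5295.22 = 58.94 in; ȳ = 119142.35/5295.22 = 22.50 in.

x̄ = 58.94 in, ȳ = 22.50 in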